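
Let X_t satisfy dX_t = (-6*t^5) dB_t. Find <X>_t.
<X>_t = 36*t^11/11

For an Itô process dX_t = a(t) dt + b(t) dB_t, the quadratic variation is <X>_t = int_0^t b(s)^2 ds (the drift term does not contribute). Here b(s) = -6*s^5, so
  b(s)^2 = 36*s^10.
Integrating from 0 to t:
  <X>_t = int_0^t (36*s^10) ds = 36*t^11/11.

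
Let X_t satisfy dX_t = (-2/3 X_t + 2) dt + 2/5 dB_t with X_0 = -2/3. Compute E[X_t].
E[X_t] = 3 - 11*exp(-2*t/3)/3

Taking expectations and using E[dB_t] = 0, the mean m(t) = E[X_t] satisfies the ODE m'(t) = a m(t) + b with m(0) = x_0. With a = -2/3, b = 2, x_0 = -2/3, the solution is
  m(t) = x_0 * exp(a t) + (b/a) * (exp(a t) - 1)
       = (-2/3) * exp((-2/3) t) + (2/(-2/3)) * (exp((-2/3) t) - 1)
       = 3 - 11*exp(-2*t/3)/3.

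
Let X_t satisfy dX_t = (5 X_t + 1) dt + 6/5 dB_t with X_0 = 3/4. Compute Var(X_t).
Var(X_t) = 18*exp(10*t)/125 - 18/125

The variance V(t) = Var(X_t) satisfies V'(t) = 2 a V(t) + c^2 with V(0) = 0 (drift coefficient is linear in X, diffusion is constant). With a = 5, c = 6/5, the solution is
  V(t) = (c^2 / (2 a)) * (exp(2 a t) - 1)
       = ((6/5)^2 / (2*5)) * (exp(10 t) - 1)
       = 18*exp(10*t)/125 - 18/125.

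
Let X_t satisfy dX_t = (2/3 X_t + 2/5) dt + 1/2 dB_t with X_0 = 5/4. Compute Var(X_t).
Var(X_t) = 3*exp(4*t/3)/16 - 3/16

The variance V(t) = Var(X_t) satisfies V'(t) = 2 a V(t) + c^2 with V(0) = 0 (drift coefficient is linear in X, diffusion is constant). With a = 2/3, c = 1/2, the solution is
  V(t) = (c^2 / (2 a)) * (exp(2 a t) - 1)
       = ((1/2)^2 / (2*(2/3))) * (exp((4/3) t) - 1)
       = 3*exp(4*t/3)/16 - 3/16.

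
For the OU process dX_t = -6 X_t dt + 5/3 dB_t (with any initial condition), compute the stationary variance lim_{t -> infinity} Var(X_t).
lim Var(X_t) = 25/108

The OU SDE dX = -theta X dt + sigma dB admits the integrating factor exp(theta t): d(exp(theta t) X_t) = sigma exp(theta t) dB_t. Integrating from 0 to t gives X_t = x_0 * exp(-theta t) + sigma * int_0^t exp(-theta (t-s)) dB_s for any initial x_0. The Itô integral has variance (by the Itô isometry) sigma^2 * int_0^t exp(-2 theta (t - s)) ds = sigma^2 * (1 - exp(-2 theta t)) / (2 theta), independent of x_0.
With theta = 6, sigma = 5/3:
  Var(X_t) = (5/3)^2 * (1 - exp(-2*6 t)) / (2 * 6) = 25/108 - 25*exp(-12*t)/108.
As t -> infinity, exp(-2*6 t) -> 0, so the stationary variance is sigma^2 / (2 theta) = 25/108.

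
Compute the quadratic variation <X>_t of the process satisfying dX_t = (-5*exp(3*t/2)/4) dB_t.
<X>_t = 25*exp(3*t)/48 - 25/48

For an Itô process dX_t = a(t) dt + b(t) dB_t, the quadratic variation is <X>_t = int_0^t b(s)^2 ds (the drift term does not contribute). Here b(s) = -5*exp(3*s/2)/4, so
  b(s)^2 = 25*exp(3*s)/16.
Integrating from 0 to t:
  <X>_t = int_0^t (25*exp(3*s)/16) ds = 25*exp(3*t)/48 - 25/48.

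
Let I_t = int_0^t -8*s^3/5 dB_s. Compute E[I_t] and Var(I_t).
E[I_t] = 0; Var(I_t) = 64*t^7/175

The Itô integral of a deterministic integrand f(s) has mean 0 because each increment f(s) * (B_{s+ds} - B_s) has mean 0. By the Itô isometry:
  Var( int_0^t f(s) dB_s ) = E[ (int_0^t f(s) dB_s)^2 ] = int_0^t f(s)^2 ds.
Here f(s) = -8*s^3/5, so f(s)^2 = 64*s^6/25. Integrate:
  int_0^t (64*s^6/25) ds = 64*t^7/175.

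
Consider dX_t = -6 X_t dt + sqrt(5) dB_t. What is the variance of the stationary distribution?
lim Var(X_t) = 5/12

The OU SDE dX = -theta X dt + sigma dB admits the integrating factor exp(theta t): d(exp(theta t) X_t) = sigma exp(theta t) dB_t. Integrating from 0 to t gives X_t = x_0 * exp(-theta t) + sigma * int_0^t exp(-theta (t-s)) dB_s for any initial x_0. The Itô integral has variance (by the Itô isometry) sigma^2 * int_0^t exp(-2 theta (t - s)) ds = sigma^2 * (1 - exp(-2 theta t)) / (2 theta), independent of x_0.
With theta = 6, sigma = sqrt(5):
  Var(X_t) = (sqrt(5))^2 * (1 - exp(-2*6 t)) / (2 * 6) = 5/12 - 5*exp(-12*t)/12.
As t -> infinity, exp(-2*6 t) -> 0, so the stationary variance is sigma^2 / (2 theta) = 5/12.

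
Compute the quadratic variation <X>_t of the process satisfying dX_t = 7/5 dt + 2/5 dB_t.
<X>_t = 4*t/25

For an Itô process dX_t = a(t) dt + b(t) dB_t, the quadratic variation is <X>_t = int_0^t b(s)^2 ds (the drift term does not contribute). Here b(s) = 2/5, so
  b(s)^2 = 4/25.
Integrating from 0 to t:
  <X>_t = int_0^t (4/25) ds = 4*t/25.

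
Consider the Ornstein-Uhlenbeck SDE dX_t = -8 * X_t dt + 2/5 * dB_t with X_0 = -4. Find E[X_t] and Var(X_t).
E[X_t] = -4*exp(-8*t); Var(X_t) = 1/100 - exp(-16*t)/100

The OU SDE dX = -theta X dt + sigma dB admits the integrating factor exp(theta t): d(exp(theta t) X_t) = sigma exp(theta t) dB_t. Integrating from 0 to t:
  X_t = x_0 * exp(-theta t) + sigma * int_0^t exp(-theta (t-s)) dB_s.
The Itô integral has mean 0 and (by the Itô isometry) variance sigma^2 * int_0^t exp(-2 theta (t - s)) ds = sigma^2 * (1 - exp(-2 theta t)) / (2 theta).
With theta = 8, sigma = 2/5, x_0 = -4:
  E[X_t] = -4 * exp(-8 t) = -4*exp(-8*t)
  Var(X_t) = (2/5)^2 * (1 - exp(-2*8 t)) / (2 * 8) = 1/100 - exp(-16*t)/100.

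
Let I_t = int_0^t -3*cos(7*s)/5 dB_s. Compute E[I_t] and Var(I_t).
E[I_t] = 0; Var(I_t) = 9*t/50 + 9*sin(14*t)/700

The Itô integral of a deterministic integrand f(s) has mean 0 because each increment f(s) * (B_{s+ds} - B_s) has mean 0. By the Itô isometry:
  Var( int_0^t f(s) dB_s ) = E[ (int_0^t f(s) dB_s)^2 ] = int_0^t f(s)^2 ds.
Here f(s) = -3*cos(7*s)/5, so f(s)^2 = 9*cos(7*s)^2/25. Integrate:
  int_0^t (9*cos(7*s)^2/25) ds = 9*t/50 + 9*sin(14*t)/700.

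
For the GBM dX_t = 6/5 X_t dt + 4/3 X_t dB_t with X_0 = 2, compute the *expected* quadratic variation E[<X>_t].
E[<X>_t] = 80*exp(188*t/45)/47 - 80/47

<X>_t = int_0^t ((4/3) * X_s)^2 ds. Taking expectation inside the integral: E[<X>_t] = (4/3)^2 * int_0^t E[X_s^2] ds. For GBM, E[X_s^2] = x_0^2 * exp((2 mu + sigma^2) s). Integrating:
  E[<X>_t] = (4/3)^2 * 2^2 * (exp((2*(6/5) + (4/3)^2) t) - 1) / (2*(6/5) + (4/3)^2)
           = (4/3)^2 * 2^2 * (exp((188/45) t) - 1) / (188/45) = 80*exp(188*t/45)/47 - 80/47.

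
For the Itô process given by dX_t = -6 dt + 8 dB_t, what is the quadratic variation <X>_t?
<X>_t = 64*t

For an Itô process dX_t = a(t) dt + b(t) dB_t, the quadratic variation is <X>_t = int_0^t b(s)^2 ds (the drift term does not contribute). Here b(s) = 8, so
  b(s)^2 = 64.
Integrating from 0 to t:
  <X>_t = int_0^t (64) ds = 64*t.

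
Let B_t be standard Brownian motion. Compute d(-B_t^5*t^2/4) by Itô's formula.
d(-B_t^5*t^2/4) = (B_t^3*t*(-B_t^2 - 5*t)/2) dt + (-5*B_t^4*t^2/4) dB_t

Itô's formula for f(t, x): d f(t, B_t) = (f_t + (1/2) f_xx) dt + f_x dB_t. Compute partials of f(t, x) = -t^2*x^5/4:
  f_t(t,x)  = -t*x^5/2
  f_x(t,x)  = -5*t^2*x^4/4
  f_xx(t,x) = -5*t^2*x^3
Assemble drift = f_t + (1/2) f_xx = t*x^3*(-5*t - x^2)/2 and diffusion = f_x = -5*t^2*x^4/4. Substituting x = B_t:
  d(-B_t^5*t^2/4) = (B_t^3*t*(-B_t^2 - 5*t)/2) dt + (-5*B_t^4*t^2/4) dB_t.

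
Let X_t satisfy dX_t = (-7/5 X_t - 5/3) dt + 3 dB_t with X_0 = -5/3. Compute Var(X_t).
Var(X_t) = 45/14 - 45*exp(-14*t/5)/14

The variance V(t) = Var(X_t) satisfies V'(t) = 2 a V(t) + c^2 with V(0) = 0 (drift coefficient is linear in X, diffusion is constant). With a = -7/5, c = 3, the solution is
  V(t) = (c^2 / (2 a)) * (exp(2 a t) - 1)
       = (3^2 / (2*(-7/5))) * (exp((-14/5) t) - 1)
       = 45/14 - 45*exp(-14*t/5)/14.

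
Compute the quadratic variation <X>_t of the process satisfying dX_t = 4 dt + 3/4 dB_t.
<X>_t = 9*t/16

For an Itô process dX_t = a(t) dt + b(t) dB_t, the quadratic variation is <X>_t = int_0^t b(s)^2 ds (the drift term does not contribute). Here b(s) = 3/4, so
  b(s)^2 = 9/16.
Integrating from 0 to t:
  <X>_t = int_0^t (9/16) ds = 9*t/16.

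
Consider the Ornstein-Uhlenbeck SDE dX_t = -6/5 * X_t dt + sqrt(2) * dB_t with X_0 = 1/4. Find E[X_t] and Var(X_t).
E[X_t] = exp(-6*t/5)/4; Var(X_t) = 5/6 - 5*exp(-12*t/5)/6

The OU SDE dX = -theta X dt + sigma dB admits the integrating factor exp(theta t): d(exp(theta t) X_t) = sigma exp(theta t) dB_t. Integrating from 0 to t:
  X_t = x_0 * exp(-theta t) + sigma * int_0^t exp(-theta (t-s)) dB_s.
The Itô integral has mean 0 and (by the Itô isometry) variance sigma^2 * int_0^t exp(-2 theta (t - s)) ds = sigma^2 * (1 - exp(-2 theta t)) / (2 theta).
With theta = 6/5, sigma = sqrt(2), x_0 = 1/4:
  E[X_t] = 1/4 * exp(-6/5 t) = exp(-6*t/5)/4
  Var(X_t) = (sqrt(2))^2 * (1 - exp(-2*6/5 t)) / (2 * 6/5) = 5/6 - 5*exp(-12*t/5)/6.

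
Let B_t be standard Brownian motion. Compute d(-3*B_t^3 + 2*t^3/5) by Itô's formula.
d(-3*B_t^3 + 2*t^3/5) = (-9*B_t + 6*t^2/5) dt + (-9*B_t^2) dB_t

Itô's formula for f(t, x): d f(t, B_t) = (f_t + (1/2) f_xx) dt + f_x dB_t. Compute partials of f(t, x) = 2*t^3/5 - 3*x^3:
  f_t(t,x)  = 6*t^2/5
  f_x(t,x)  = -9*x^2
  f_xx(t,x) = -18*x
Assemble drift = f_t + (1/2) f_xx = 6*t^2/5 - 9*x and diffusion = f_x = -9*x^2. Substituting x = B_t:
  d(-3*B_t^3 + 2*t^3/5) = (-9*B_t + 6*t^2/5) dt + (-9*B_t^2) dB_t.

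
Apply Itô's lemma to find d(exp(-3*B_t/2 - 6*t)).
d(exp(-3*B_t/2 - 6*t)) = (-39*exp(-3*B_t/2 - 6*t)/8) dt + (-3*exp(-3*B_t/2 - 6*t)/2) dB_t

Itô's formula for f(t, x): d f(t, B_t) = (f_t + (1/2) f_xx) dt + f_x dB_t. Compute partials of f(t, x) = exp(-6*t - 3*x/2):
  f_t(t,x)  = -6*exp(-6*t - 3*x/2)
  f_x(t,x)  = -3*exp(-6*t - 3*x/2)/2
  f_xx(t,x) = 9*exp(-6*t - 3*x/2)/4
Assemble drift = f_t + (1/2) f_xx = -39*exp(-6*t - 3*x/2)/8 and diffusion = f_x = -3*exp(-6*t - 3*x/2)/2. Substituting x = B_t:
  d(exp(-3*B_t/2 - 6*t)) = (-39*exp(-3*B_t/2 - 6*t)/8) dt + (-3*exp(-3*B_t/2 - 6*t)/2) dB_t.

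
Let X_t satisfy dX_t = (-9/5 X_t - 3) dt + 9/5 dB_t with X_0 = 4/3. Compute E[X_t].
E[X_t] = -5/3 + 3*exp(-9*t/5)

Taking expectations and using E[dB_t] = 0, the mean m(t) = E[X_t] satisfies the ODE m'(t) = a m(t) + b with m(0) = x_0. With a = -9/5, b = -3, x_0 = 4/3, the solution is
  m(t) = x_0 * exp(a t) + (b/a) * (exp(a t) - 1)
       = (4/3) * exp((-9/5) t) + ((-3)/(-9/5)) * (exp((-9/5) t) - 1)
       = -5/3 + 3*exp(-9*t/5).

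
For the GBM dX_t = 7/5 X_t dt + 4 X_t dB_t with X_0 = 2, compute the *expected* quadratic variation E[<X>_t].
E[<X>_t] = 160*exp(94*t/5)/47 - 160/47

<X>_t = int_0^t (4 * X_s)^2 ds. Taking expectation inside the integral: E[<X>_t] = 4^2 * int_0^t E[X_s^2] ds. For GBM, E[X_s^2] = x_0^2 * exp((2 mu + sigma^2) s). Integrating:
  E[<X>_t] = 4^2 * 2^2 * (exp((2*(7/5) + 4^2) t) - 1) / (2*(7/5) + 4^2)
           = 4^2 * 2^2 * (exp((94/5) t) - 1) / (94/5) = 160*exp(94*t/5)/47 - 160/47.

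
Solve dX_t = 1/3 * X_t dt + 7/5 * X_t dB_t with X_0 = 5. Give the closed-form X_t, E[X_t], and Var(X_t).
X_t = 5 * exp((-97/150) t + (7/5) B_t); E[X_t] = 5*exp(t/3); Var(X_t) = 25*(exp(49*t/25) - 1)*exp(2*t/3)

For GBM dX = mu X dt + sigma X dB with X_0 = x_0, apply Itô to Y = log X: dY = (mu - sigma^2/2) dt + sigma dB, so Y_t = log(x_0) + (mu - sigma^2/2) t + sigma B_t and hence X_t = x_0 * exp((mu - sigma^2/2) t + sigma B_t).
With mu = 1/3, sigma = 7/5, x_0 = 5, this gives:
  X_t = 5 * exp((-97/150) * t + (7/5) * B_t).
Since sigma*B_t ~ Normal(0, sigma^2 t), E[exp(sigma*B_t)] = exp(sigma^2 t / 2); so E[X_t] = x_0 * exp((mu - sigma^2/2) t) * exp(sigma^2 t / 2) = x_0 * exp(mu t) = 5*exp(t/3).
Var(X_t) = E[X_t^2] - (E[X_t])^2 = x_0^2 * exp(2 mu t) * (exp(sigma^2 t) - 1) = 25*(exp(49*t/25) - 1)*exp(2*t/3).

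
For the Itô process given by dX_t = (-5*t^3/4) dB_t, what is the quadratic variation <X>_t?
<X>_t = 25*t^7/112

For an Itô process dX_t = a(t) dt + b(t) dB_t, the quadratic variation is <X>_t = int_0^t b(s)^2 ds (the drift term does not contribute). Here b(s) = -5*s^3/4, so
  b(s)^2 = 25*s^6/16.
Integrating from 0 to t:
  <X>_t = int_0^t (25*s^6/16) ds = 25*t^7/112.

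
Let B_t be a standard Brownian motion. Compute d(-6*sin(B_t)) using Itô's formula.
d(-6*sin(B_t)) = (3*sin(B_t)) dt + (-6*cos(B_t)) dB_t

Itô's formula for f(B_t) gives d f(B_t) = f'(B_t) dB_t + (1/2) f''(B_t) dt. Compute derivatives of f(x) = -6*sin(x):
  f'(x)  = -6*cos(x)
  f''(x) = 6*sin(x)
Substitute x = B_t and multiply the f'' term by 1/2:
  drift     = (1/2) * (6*sin(x)) evaluated at B_t = 3*sin(B_t)
  diffusion = (-6*cos(x)) evaluated at B_t = -6*cos(B_t)
Therefore d(-6*sin(B_t)) = (3*sin(B_t)) dt + (-6*cos(B_t)) dB_t.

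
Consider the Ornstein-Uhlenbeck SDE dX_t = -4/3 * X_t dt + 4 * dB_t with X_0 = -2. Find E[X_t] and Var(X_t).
E[X_t] = -2*exp(-4*t/3); Var(X_t) = 6 - 6*exp(-8*t/3)

The OU SDE dX = -theta X dt + sigma dB admits the integrating factor exp(theta t): d(exp(theta t) X_t) = sigma exp(theta t) dB_t. Integrating from 0 to t:
  X_t = x_0 * exp(-theta t) + sigma * int_0^t exp(-theta (t-s)) dB_s.
The Itô integral has mean 0 and (by the Itô isometry) variance sigma^2 * int_0^t exp(-2 theta (t - s)) ds = sigma^2 * (1 - exp(-2 theta t)) / (2 theta).
With theta = 4/3, sigma = 4, x_0 = -2:
  E[X_t] = -2 * exp(-4/3 t) = -2*exp(-4*t/3)
  Var(X_t) = (4)^2 * (1 - exp(-2*4/3 t)) / (2 * 4/3) = 6 - 6*exp(-8*t/3).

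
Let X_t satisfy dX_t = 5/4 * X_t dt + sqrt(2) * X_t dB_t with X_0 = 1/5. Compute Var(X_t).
Var(X_t) = (exp(2*t) - 1)*exp(5*t/2)/25

For GBM dX = mu X dt + sigma X dB with X_0 = x_0, apply Itô to Y = log X: dY = (mu - sigma^2/2) dt + sigma dB, so Y_t = log(x_0) + (mu - sigma^2/2) t + sigma B_t and hence X_t = x_0 * exp((mu - sigma^2/2) t + sigma B_t).
With mu = 5/4, sigma = sqrt(2), x_0 = 1/5, this gives:
  X_t = 1/5 * exp((1/4) * t + (sqrt(2)) * B_t).
Since sigma*B_t ~ Normal(0, sigma^2 t), E[exp(sigma*B_t)] = exp(sigma^2 t / 2); so E[X_t] = x_0 * exp((mu - sigma^2/2) t) * exp(sigma^2 t / 2) = x_0 * exp(mu t) = exp(5*t/4)/5.
Var(X_t) = E[X_t^2] - (E[X_t])^2 = x_0^2 * exp(2 mu t) * (exp(sigma^2 t) - 1) = (exp(2*t) - 1)*exp(5*t/2)/25.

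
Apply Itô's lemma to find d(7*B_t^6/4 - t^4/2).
d(7*B_t^6/4 - t^4/2) = (105*B_t^4/4 - 2*t^3) dt + (21*B_t^5/2) dB_t

Itô's formula for f(t, x): d f(t, B_t) = (f_t + (1/2) f_xx) dt + f_x dB_t. Compute partials of f(t, x) = -t^4/2 + 7*x^6/4:
  f_t(t,x)  = -2*t^3
  f_x(t,x)  = 21*x^5/2
  f_xx(t,x) = 105*x^4/2
Assemble drift = f_t + (1/2) f_xx = -2*t^3 + 105*x^4/4 and diffusion = f_x = 21*x^5/2. Substituting x = B_t:
  d(7*B_t^6/4 - t^4/2) = (105*B_t^4/4 - 2*t^3) dt + (21*B_t^5/2) dB_t.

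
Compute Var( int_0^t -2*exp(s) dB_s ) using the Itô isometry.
Var = 2*exp(2*t) - 2

The Itô integral of a deterministic integrand f(s) has mean 0 because each increment f(s) * (B_{s+ds} - B_s) has mean 0. By the Itô isometry:
  Var( int_0^t f(s) dB_s ) = E[ (int_0^t f(s) dB_s)^2 ] = int_0^t f(s)^2 ds.
Here f(s) = -2*exp(s), so f(s)^2 = 4*exp(2*s). Integrate:
  int_0^t (4*exp(2*s)) ds = 2*exp(2*t) - 2.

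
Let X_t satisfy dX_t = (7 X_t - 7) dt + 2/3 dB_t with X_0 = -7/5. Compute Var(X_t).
Var(X_t) = 2*exp(14*t)/63 - 2/63

The variance V(t) = Var(X_t) satisfies V'(t) = 2 a V(t) + c^2 with V(0) = 0 (drift coefficient is linear in X, diffusion is constant). With a = 7, c = 2/3, the solution is
  V(t) = (c^2 / (2 a)) * (exp(2 a t) - 1)
       = ((2/3)^2 / (2*7)) * (exp(14 t) - 1)
       = 2*exp(14*t)/63 - 2/63.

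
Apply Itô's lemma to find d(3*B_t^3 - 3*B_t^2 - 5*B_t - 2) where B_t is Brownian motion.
d(3*B_t^3 - 3*B_t^2 - 5*B_t - 2) = (9*B_t - 3) dt + (9*B_t^2 - 6*B_t - 5) dB_t

Itô's formula for f(B_t) gives d f(B_t) = f'(B_t) dB_t + (1/2) f''(B_t) dt. Compute derivatives of f(x) = 3*x^3 - 3*x^2 - 5*x - 2:
  f'(x)  = 9*x^2 - 6*x - 5
  f''(x) = 18*x - 6
Substitute x = B_t and multiply the f'' term by 1/2:
  drift     = (1/2) * (18*x - 6) evaluated at B_t = 9*B_t - 3
  diffusion = (9*x^2 - 6*x - 5) evaluated at B_t = 9*B_t^2 - 6*B_t - 5
Therefore d(3*B_t^3 - 3*B_t^2 - 5*B_t - 2) = (9*B_t - 3) dt + (9*B_t^2 - 6*B_t - 5) dB_t.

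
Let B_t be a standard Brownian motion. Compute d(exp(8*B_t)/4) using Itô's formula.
d(exp(8*B_t)/4) = (8*exp(8*B_t)) dt + (2*exp(8*B_t)) dB_t

Itô's formula for f(B_t) gives d f(B_t) = f'(B_t) dB_t + (1/2) f''(B_t) dt. Compute derivatives of f(x) = exp(8*x)/4:
  f'(x)  = 2*exp(8*x)
  f''(x) = 16*exp(8*x)
Substitute x = B_t and multiply the f'' term by 1/2:
  drift     = (1/2) * (16*exp(8*x)) evaluated at B_t = 8*exp(8*B_t)
  diffusion = (2*exp(8*x)) evaluated at B_t = 2*exp(8*B_t)
Therefore d(exp(8*B_t)/4) = (8*exp(8*B_t)) dt + (2*exp(8*B_t)) dB_t.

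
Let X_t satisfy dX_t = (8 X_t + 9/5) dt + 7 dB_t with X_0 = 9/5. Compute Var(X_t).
Var(X_t) = 49*exp(16*t)/16 - 49/16

The variance V(t) = Var(X_t) satisfies V'(t) = 2 a V(t) + c^2 with V(0) = 0 (drift coefficient is linear in X, diffusion is constant). With a = 8, c = 7, the solution is
  V(t) = (c^2 / (2 a)) * (exp(2 a t) - 1)
       = (7^2 / (2*8)) * (exp(16 t) - 1)
       = 49*exp(16*t)/16 - 49/16.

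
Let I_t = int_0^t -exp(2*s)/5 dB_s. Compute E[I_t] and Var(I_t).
E[I_t] = 0; Var(I_t) = exp(4*t)/100 - 1/100

The Itô integral of a deterministic integrand f(s) has mean 0 because each increment f(s) * (B_{s+ds} - B_s) has mean 0. By the Itô isometry:
  Var( int_0^t f(s) dB_s ) = E[ (int_0^t f(s) dB_s)^2 ] = int_0^t f(s)^2 ds.
Here f(s) = -exp(2*s)/5, so f(s)^2 = exp(4*s)/25. Integrate:
  int_0^t (exp(4*s)/25) ds = exp(4*t)/100 - 1/100.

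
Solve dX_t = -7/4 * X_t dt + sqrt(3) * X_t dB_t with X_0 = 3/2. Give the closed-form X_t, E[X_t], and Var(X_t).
X_t = 3/2 * exp((-13/4) t + (sqrt(3)) B_t); E[X_t] = 3*exp(-7*t/4)/2; Var(X_t) = (9*exp(3*t) - 9)*exp(-7*t/2)/4

For GBM dX = mu X dt + sigma X dB with X_0 = x_0, apply Itô to Y = log X: dY = (mu - sigma^2/2) dt + sigma dB, so Y_t = log(x_0) + (mu - sigma^2/2) t + sigma B_t and hence X_t = x_0 * exp((mu - sigma^2/2) t + sigma B_t).
With mu = -7/4, sigma = sqrt(3), x_0 = 3/2, this gives:
  X_t = 3/2 * exp((-13/4) * t + (sqrt(3)) * B_t).
Since sigma*B_t ~ Normal(0, sigma^2 t), E[exp(sigma*B_t)] = exp(sigma^2 t / 2); so E[X_t] = x_0 * exp((mu - sigma^2/2) t) * exp(sigma^2 t / 2) = x_0 * exp(mu t) = 3*exp(-7*t/4)/2.
Var(X_t) = E[X_t^2] - (E[X_t])^2 = x_0^2 * exp(2 mu t) * (exp(sigma^2 t) - 1) = (9*exp(3*t) - 9)*exp(-7*t/2)/4.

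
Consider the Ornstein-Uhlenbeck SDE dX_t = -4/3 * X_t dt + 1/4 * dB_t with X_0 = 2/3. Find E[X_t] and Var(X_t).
E[X_t] = 2*exp(-4*t/3)/3; Var(X_t) = 3/128 - 3*exp(-8*t/3)/128

The OU SDE dX = -theta X dt + sigma dB admits the integrating factor exp(theta t): d(exp(theta t) X_t) = sigma exp(theta t) dB_t. Integrating from 0 to t:
  X_t = x_0 * exp(-theta t) + sigma * int_0^t exp(-theta (t-s)) dB_s.
The Itô integral has mean 0 and (by the Itô isometry) variance sigma^2 * int_0^t exp(-2 theta (t - s)) ds = sigma^2 * (1 - exp(-2 theta t)) / (2 theta).
With theta = 4/3, sigma = 1/4, x_0 = 2/3:
  E[X_t] = 2/3 * exp(-4/3 t) = 2*exp(-4*t/3)/3
  Var(X_t) = (1/4)^2 * (1 - exp(-2*4/3 t)) / (2 * 4/3) = 3/128 - 3*exp(-8*t/3)/128.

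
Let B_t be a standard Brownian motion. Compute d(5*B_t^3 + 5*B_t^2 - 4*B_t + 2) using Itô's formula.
d(5*B_t^3 + 5*B_t^2 - 4*B_t + 2) = (15*B_t + 5) dt + (15*B_t^2 + 10*B_t - 4) dB_t

Itô's formula for f(B_t) gives d f(B_t) = f'(B_t) dB_t + (1/2) f''(B_t) dt. Compute derivatives of f(x) = 5*x^3 + 5*x^2 - 4*x + 2:
  f'(x)  = 15*x^2 + 10*x - 4
  f''(x) = 30*x + 10
Substitute x = B_t and multiply the f'' term by 1/2:
  drift     = (1/2) * (30*x + 10) evaluated at B_t = 15*B_t + 5
  diffusion = (15*x^2 + 10*x - 4) evaluated at B_t = 15*B_t^2 + 10*B_t - 4
Therefore d(5*B_t^3 + 5*B_t^2 - 4*B_t + 2) = (15*B_t + 5) dt + (15*B_t^2 + 10*B_t - 4) dB_t.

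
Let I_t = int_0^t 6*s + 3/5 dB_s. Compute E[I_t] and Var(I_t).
E[I_t] = 0; Var(I_t) = 3*t*(100*t^2 + 30*t + 3)/25

The Itô integral of a deterministic integrand f(s) has mean 0 because each increment f(s) * (B_{s+ds} - B_s) has mean 0. By the Itô isometry:
  Var( int_0^t f(s) dB_s ) = E[ (int_0^t f(s) dB_s)^2 ] = int_0^t f(s)^2 ds.
Here f(s) = 6*s + 3/5, so f(s)^2 = 9*(10*s + 1)^2/25. Integrate:
  int_0^t (9*(10*s + 1)^2/25) ds = 3*t*(100*t^2 + 30*t + 3)/25.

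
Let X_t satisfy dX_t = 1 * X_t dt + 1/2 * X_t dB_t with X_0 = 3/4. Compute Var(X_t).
Var(X_t) = 9*(exp(t/4) - 1)*exp(2*t)/16

For GBM dX = mu X dt + sigma X dB with X_0 = x_0, apply Itô to Y = log X: dY = (mu - sigma^2/2) dt + sigma dB, so Y_t = log(x_0) + (mu - sigma^2/2) t + sigma B_t and hence X_t = x_0 * exp((mu - sigma^2/2) t + sigma B_t).
With mu = 1, sigma = 1/2, x_0 = 3/4, this gives:
  X_t = 3/4 * exp((7/8) * t + (1/2) * B_t).
Since sigma*B_t ~ Normal(0, sigma^2 t), E[exp(sigma*B_t)] = exp(sigma^2 t / 2); so E[X_t] = x_0 * exp((mu - sigma^2/2) t) * exp(sigma^2 t / 2) = x_0 * exp(mu t) = 3*exp(t)/4.
Var(X_t) = E[X_t^2] - (E[X_t])^2 = x_0^2 * exp(2 mu t) * (exp(sigma^2 t) - 1) = 9*(exp(t/4) - 1)*exp(2*t)/16.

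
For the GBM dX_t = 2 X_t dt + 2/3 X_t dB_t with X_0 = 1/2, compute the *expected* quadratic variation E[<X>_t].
E[<X>_t] = exp(40*t/9)/40 - 1/40

<X>_t = int_0^t ((2/3) * X_s)^2 ds. Taking expectation inside the integral: E[<X>_t] = (2/3)^2 * int_0^t E[X_s^2] ds. For GBM, E[X_s^2] = x_0^2 * exp((2 mu + sigma^2) s). Integrating:
  E[<X>_t] = (2/3)^2 * (1/2)^2 * (exp((2*2 + (2/3)^2) t) - 1) / (2*2 + (2/3)^2)
           = (2/3)^2 * (1/2)^2 * (exp((40/9) t) - 1) / (40/9) = exp(40*t/9)/40 - 1/40.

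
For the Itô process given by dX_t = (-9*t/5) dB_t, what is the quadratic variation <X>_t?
<X>_t = 27*t^3/25

For an Itô process dX_t = a(t) dt + b(t) dB_t, the quadratic variation is <X>_t = int_0^t b(s)^2 ds (the drift term does not contribute). Here b(s) = -9*s/5, so
  b(s)^2 = 81*s^2/25.
Integrating from 0 to t:
  <X>_t = int_0^t (81*s^2/25) ds = 27*t^3/25.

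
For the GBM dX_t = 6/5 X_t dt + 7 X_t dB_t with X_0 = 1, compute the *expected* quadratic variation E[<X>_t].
E[<X>_t] = 245*exp(257*t/5)/257 - 245/257

<X>_t = int_0^t (7 * X_s)^2 ds. Taking expectation inside the integral: E[<X>_t] = 7^2 * int_0^t E[X_s^2] ds. For GBM, E[X_s^2] = x_0^2 * exp((2 mu + sigma^2) s). Integrating:
  E[<X>_t] = 7^2 * 1^2 * (exp((2*(6/5) + 7^2) t) - 1) / (2*(6/5) + 7^2)
           = 7^2 * 1^2 * (exp((257/5) t) - 1) / (257/5) = 245*exp(257*t/5)/257 - 245/257.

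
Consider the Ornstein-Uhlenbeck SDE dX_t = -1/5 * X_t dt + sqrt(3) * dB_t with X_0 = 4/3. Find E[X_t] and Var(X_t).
E[X_t] = 4*exp(-t/5)/3; Var(X_t) = 15/2 - 15*exp(-2*t/5)/2

The OU SDE dX = -theta X dt + sigma dB admits the integrating factor exp(theta t): d(exp(theta t) X_t) = sigma exp(theta t) dB_t. Integrating from 0 to t:
  X_t = x_0 * exp(-theta t) + sigma * int_0^t exp(-theta (t-s)) dB_s.
The Itô integral has mean 0 and (by the Itô isometry) variance sigma^2 * int_0^t exp(-2 theta (t - s)) ds = sigma^2 * (1 - exp(-2 theta t)) / (2 theta).
With theta = 1/5, sigma = sqrt(3), x_0 = 4/3:
  E[X_t] = 4/3 * exp(-1/5 t) = 4*exp(-t/5)/3
  Var(X_t) = (sqrt(3))^2 * (1 - exp(-2*1/5 t)) / (2 * 1/5) = 15/2 - 15*exp(-2*t/5)/2.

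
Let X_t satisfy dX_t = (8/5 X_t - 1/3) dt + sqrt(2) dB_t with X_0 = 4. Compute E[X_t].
E[X_t] = 91*exp(8*t/5)/24 + 5/24

Taking expectations and using E[dB_t] = 0, the mean m(t) = E[X_t] satisfies the ODE m'(t) = a m(t) + b with m(0) = x_0. With a = 8/5, b = -1/3, x_0 = 4, the solution is
  m(t) = x_0 * exp(a t) + (b/a) * (exp(a t) - 1)
       = 4 * exp((8/5) t) + ((-1/3)/(8/5)) * (exp((8/5) t) - 1)
       = 91*exp(8*t/5)/24 + 5/24.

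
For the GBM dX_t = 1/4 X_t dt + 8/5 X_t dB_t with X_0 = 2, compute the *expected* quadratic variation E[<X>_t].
E[<X>_t] = 512*exp(153*t/50)/153 - 512/153

<X>_t = int_0^t ((8/5) * X_s)^2 ds. Taking expectation inside the integral: E[<X>_t] = (8/5)^2 * int_0^t E[X_s^2] ds. For GBM, E[X_s^2] = x_0^2 * exp((2 mu + sigma^2) s). Integrating:
  E[<X>_t] = (8/5)^2 * 2^2 * (exp((2*(1/4) + (8/5)^2) t) - 1) / (2*(1/4) + (8/5)^2)
           = (8/5)^2 * 2^2 * (exp((153/50) t) - 1) / (153/50) = 512*exp(153*t/50)/153 - 512/153.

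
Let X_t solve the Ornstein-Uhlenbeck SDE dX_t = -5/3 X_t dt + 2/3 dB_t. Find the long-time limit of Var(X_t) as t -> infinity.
lim Var(X_t) = 2/15

The OU SDE dX = -theta X dt + sigma dB admits the integrating factor exp(theta t): d(exp(theta t) X_t) = sigma exp(theta t) dB_t. Integrating from 0 to t gives X_t = x_0 * exp(-theta t) + sigma * int_0^t exp(-theta (t-s)) dB_s for any initial x_0. The Itô integral has variance (by the Itô isometry) sigma^2 * int_0^t exp(-2 theta (t - s)) ds = sigma^2 * (1 - exp(-2 theta t)) / (2 theta), independent of x_0.
With theta = 5/3, sigma = 2/3:
  Var(X_t) = (2/3)^2 * (1 - exp(-2*5/3 t)) / (2 * 5/3) = 2/15 - 2*exp(-10*t/3)/15.
As t -> infinity, exp(-2*5/3 t) -> 0, so the stationary variance is sigma^2 / (2 theta) = 2/15.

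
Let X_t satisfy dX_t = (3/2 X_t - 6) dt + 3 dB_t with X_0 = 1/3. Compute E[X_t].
E[X_t] = 4 - 11*exp(3*t/2)/3

Taking expectations and using E[dB_t] = 0, the mean m(t) = E[X_t] satisfies the ODE m'(t) = a m(t) + b with m(0) = x_0. With a = 3/2, b = -6, x_0 = 1/3, the solution is
  m(t) = x_0 * exp(a t) + (b/a) * (exp(a t) - 1)
       = (1/3) * exp((3/2) t) + ((-6)/(3/2)) * (exp((3/2) t) - 1)
       = 4 - 11*exp(3*t/2)/3.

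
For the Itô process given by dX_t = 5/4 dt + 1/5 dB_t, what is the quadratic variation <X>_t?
<X>_t = t/25

For an Itô process dX_t = a(t) dt + b(t) dB_t, the quadratic variation is <X>_t = int_0^t b(s)^2 ds (the drift term does not contribute). Here b(s) = 1/5, so
  b(s)^2 = 1/25.
Integrating from 0 to t:
  <X>_t = int_0^t (1/25) ds = t/25.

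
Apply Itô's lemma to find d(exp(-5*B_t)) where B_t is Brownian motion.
d(exp(-5*B_t)) = (25*exp(-5*B_t)/2) dt + (-5*exp(-5*B_t)) dB_t

Itô's formula for f(B_t) gives d f(B_t) = f'(B_t) dB_t + (1/2) f''(B_t) dt. Compute derivatives of f(x) = exp(-5*x):
  f'(x)  = -5*exp(-5*x)
  f''(x) = 25*exp(-5*x)
Substitute x = B_t and multiply the f'' term by 1/2:
  drift     = (1/2) * (25*exp(-5*x)) evaluated at B_t = 25*exp(-5*B_t)/2
  diffusion = (-5*exp(-5*x)) evaluated at B_t = -5*exp(-5*B_t)
Therefore d(exp(-5*B_t)) = (25*exp(-5*B_t)/2) dt + (-5*exp(-5*B_t)) dB_t.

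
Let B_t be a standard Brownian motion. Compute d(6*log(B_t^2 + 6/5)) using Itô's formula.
d(6*log(B_t^2 + 6/5)) = (30*(6 - 5*B_t^2)/(5*B_t^2 + 6)^2) dt + (60*B_t/(5*B_t^2 + 6)) dB_t

Itô's formula for f(B_t) gives d f(B_t) = f'(B_t) dB_t + (1/2) f''(B_t) dt. Compute derivatives of f(x) = 6*log(x^2 + 6/5):
  f'(x)  = 60*x/(5*x^2 + 6)
  f''(x) = 60*(6 - 5*x^2)/(5*x^2 + 6)^2
Substitute x = B_t and multiply the f'' term by 1/2:
  drift     = (1/2) * (60*(6 - 5*x^2)/(5*x^2 + 6)^2) evaluated at B_t = 30*(6 - 5*B_t^2)/(5*B_t^2 + 6)^2
  diffusion = (60*x/(5*x^2 + 6)) evaluated at B_t = 60*B_t/(5*B_t^2 + 6)
Therefore d(6*log(B_t^2 + 6/5)) = (30*(6 - 5*B_t^2)/(5*B_t^2 + 6)^2) dt + (60*B_t/(5*B_t^2 + 6)) dB_t.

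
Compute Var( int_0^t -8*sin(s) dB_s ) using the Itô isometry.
Var = 32*t - 16*sin(2*t)

The Itô integral of a deterministic integrand f(s) has mean 0 because each increment f(s) * (B_{s+ds} - B_s) has mean 0. By the Itô isometry:
  Var( int_0^t f(s) dB_s ) = E[ (int_0^t f(s) dB_s)^2 ] = int_0^t f(s)^2 ds.
Here f(s) = -8*sin(s), so f(s)^2 = 64*sin(s)^2. Integrate:
  int_0^t (64*sin(s)^2) ds = 32*t - 16*sin(2*t).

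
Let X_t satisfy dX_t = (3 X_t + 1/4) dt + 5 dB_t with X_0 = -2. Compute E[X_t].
E[X_t] = -23*exp(3*t)/12 - 1/12

Taking expectations and using E[dB_t] = 0, the mean m(t) = E[X_t] satisfies the ODE m'(t) = a m(t) + b with m(0) = x_0. With a = 3, b = 1/4, x_0 = -2, the solution is
  m(t) = x_0 * exp(a t) + (b/a) * (exp(a t) - 1)
       = (-2) * exp(3 t) + ((1/4)/3) * (exp(3 t) - 1)
       = -23*exp(3*t)/12 - 1/12.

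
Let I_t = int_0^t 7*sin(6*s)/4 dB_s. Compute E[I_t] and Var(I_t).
E[I_t] = 0; Var(I_t) = 49*t/32 - 49*sin(12*t)/384

The Itô integral of a deterministic integrand f(s) has mean 0 because each increment f(s) * (B_{s+ds} - B_s) has mean 0. By the Itô isometry:
  Var( int_0^t f(s) dB_s ) = E[ (int_0^t f(s) dB_s)^2 ] = int_0^t f(s)^2 ds.
Here f(s) = 7*sin(6*s)/4, so f(s)^2 = 49*sin(6*s)^2/16. Integrate:
  int_0^t (49*sin(6*s)^2/16) ds = 49*t/32 - 49*sin(12*t)/384.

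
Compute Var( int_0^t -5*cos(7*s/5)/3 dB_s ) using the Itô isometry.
Var = 25*t/18 + 125*sin(14*t/5)/252

The Itô integral of a deterministic integrand f(s) has mean 0 because each increment f(s) * (B_{s+ds} - B_s) has mean 0. By the Itô isometry:
  Var( int_0^t f(s) dB_s ) = E[ (int_0^t f(s) dB_s)^2 ] = int_0^t f(s)^2 ds.
Here f(s) = -5*cos(7*s/5)/3, so f(s)^2 = 25*cos(7*s/5)^2/9. Integrate:
  int_0^t (25*cos(7*s/5)^2/9) ds = 25*t/18 + 125*sin(14*t/5)/252.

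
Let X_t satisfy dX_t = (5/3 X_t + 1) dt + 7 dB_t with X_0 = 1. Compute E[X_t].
E[X_t] = 8*exp(5*t/3)/5 - 3/5

Taking expectations and using E[dB_t] = 0, the mean m(t) = E[X_t] satisfies the ODE m'(t) = a m(t) + b with m(0) = x_0. With a = 5/3, b = 1, x_0 = 1, the solution is
  m(t) = x_0 * exp(a t) + (b/a) * (exp(a t) - 1)
       = 1 * exp((5/3) t) + (1/(5/3)) * (exp((5/3) t) - 1)
       = 8*exp(5*t/3)/5 - 3/5.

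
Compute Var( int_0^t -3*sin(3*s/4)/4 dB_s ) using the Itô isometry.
Var = 9*t/32 - 3*sin(3*t/2)/16

The Itô integral of a deterministic integrand f(s) has mean 0 because each increment f(s) * (B_{s+ds} - B_s) has mean 0. By the Itô isometry:
  Var( int_0^t f(s) dB_s ) = E[ (int_0^t f(s) dB_s)^2 ] = int_0^t f(s)^2 ds.
Here f(s) = -3*sin(3*s/4)/4, so f(s)^2 = 9*sin(3*s/4)^2/16. Integrate:
  int_0^t (9*sin(3*s/4)^2/16) ds = 9*t/32 - 3*sin(3*t/2)/16.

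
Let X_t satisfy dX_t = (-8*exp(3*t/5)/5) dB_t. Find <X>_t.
<X>_t = 32*exp(6*t/5)/15 - 32/15

For an Itô process dX_t = a(t) dt + b(t) dB_t, the quadratic variation is <X>_t = int_0^t b(s)^2 ds (the drift term does not contribute). Here b(s) = -8*exp(3*s/5)/5, so
  b(s)^2 = 64*exp(6*s/5)/25.
Integrating from 0 to t:
  <X>_t = int_0^t (64*exp(6*s/5)/25) ds = 32*exp(6*t/5)/15 - 32/15.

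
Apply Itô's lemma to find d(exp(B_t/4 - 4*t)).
d(exp(B_t/4 - 4*t)) = (-127*exp(B_t/4 - 4*t)/32) dt + (exp(B_t/4 - 4*t)/4) dB_t

Itô's formula for f(t, x): d f(t, B_t) = (f_t + (1/2) f_xx) dt + f_x dB_t. Compute partials of f(t, x) = exp(-4*t + x/4):
  f_t(t,x)  = -4*exp(-4*t + x/4)
  f_x(t,x)  = exp(-4*t + x/4)/4
  f_xx(t,x) = exp(-4*t + x/4)/16
Assemble drift = f_t + (1/2) f_xx = -127*exp(-4*t + x/4)/32 and diffusion = f_x = exp(-4*t + x/4)/4. Substituting x = B_t:
  d(exp(B_t/4 - 4*t)) = (-127*exp(B_t/4 - 4*t)/32) dt + (exp(B_t/4 - 4*t)/4) dB_t.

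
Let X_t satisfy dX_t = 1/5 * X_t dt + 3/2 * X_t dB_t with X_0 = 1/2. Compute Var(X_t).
Var(X_t) = (exp(9*t/4) - 1)*exp(2*t/5)/4

For GBM dX = mu X dt + sigma X dB with X_0 = x_0, apply Itô to Y = log X: dY = (mu - sigma^2/2) dt + sigma dB, so Y_t = log(x_0) + (mu - sigma^2/2) t + sigma B_t and hence X_t = x_0 * exp((mu - sigma^2/2) t + sigma B_t).
With mu = 1/5, sigma = 3/2, x_0 = 1/2, this gives:
  X_t = 1/2 * exp((-37/40) * t + (3/2) * B_t).
Since sigma*B_t ~ Normal(0, sigma^2 t), E[exp(sigma*B_t)] = exp(sigma^2 t / 2); so E[X_t] = x_0 * exp((mu - sigma^2/2) t) * exp(sigma^2 t / 2) = x_0 * exp(mu t) = exp(t/5)/2.
Var(X_t) = E[X_t^2] - (E[X_t])^2 = x_0^2 * exp(2 mu t) * (exp(sigma^2 t) - 1) = (exp(9*t/4) - 1)*exp(2*t/5)/4.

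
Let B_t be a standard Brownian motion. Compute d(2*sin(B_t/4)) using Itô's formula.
d(2*sin(B_t/4)) = (-sin(B_t/4)/16) dt + (cos(B_t/4)/2) dB_t

Itô's formula for f(B_t) gives d f(B_t) = f'(B_t) dB_t + (1/2) f''(B_t) dt. Compute derivatives of f(x) = 2*sin(x/4):
  f'(x)  = cos(x/4)/2
  f''(x) = -sin(x/4)/8
Substitute x = B_t and multiply the f'' term by 1/2:
  drift     = (1/2) * (-sin(x/4)/8) evaluated at B_t = -sin(B_t/4)/16
  diffusion = (cos(x/4)/2) evaluated at B_t = cos(B_t/4)/2
Therefore d(2*sin(B_t/4)) = (-sin(B_t/4)/16) dt + (cos(B_t/4)/2) dB_t.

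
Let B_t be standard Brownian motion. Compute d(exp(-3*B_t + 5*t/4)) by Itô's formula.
d(exp(-3*B_t + 5*t/4)) = (23*exp(-3*B_t + 5*t/4)/4) dt + (-3*exp(-3*B_t + 5*t/4)) dB_t

Itô's formula for f(t, x): d f(t, B_t) = (f_t + (1/2) f_xx) dt + f_x dB_t. Compute partials of f(t, x) = exp(5*t/4 - 3*x):
  f_t(t,x)  = 5*exp(5*t/4 - 3*x)/4
  f_x(t,x)  = -3*exp(5*t/4 - 3*x)
  f_xx(t,x) = 9*exp(5*t/4 - 3*x)
Assemble drift = f_t + (1/2) f_xx = 23*exp(5*t/4 - 3*x)/4 and diffusion = f_x = -3*exp(5*t/4 - 3*x). Substituting x = B_t:
  d(exp(-3*B_t + 5*t/4)) = (23*exp(-3*B_t + 5*t/4)/4) dt + (-3*exp(-3*B_t + 5*t/4)) dB_t.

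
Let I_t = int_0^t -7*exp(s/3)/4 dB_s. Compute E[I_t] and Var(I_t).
E[I_t] = 0; Var(I_t) = 147*exp(2*t/3)/32 - 147/32

The Itô integral of a deterministic integrand f(s) has mean 0 because each increment f(s) * (B_{s+ds} - B_s) has mean 0. By the Itô isometry:
  Var( int_0^t f(s) dB_s ) = E[ (int_0^t f(s) dB_s)^2 ] = int_0^t f(s)^2 ds.
Here f(s) = -7*exp(s/3)/4, so f(s)^2 = 49*exp(2*s/3)/16. Integrate:
  int_0^t (49*exp(2*s/3)/16) ds = 147*exp(2*t/3)/32 - 147/32.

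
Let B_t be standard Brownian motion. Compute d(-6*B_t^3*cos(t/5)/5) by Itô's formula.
d(-6*B_t^3*cos(t/5)/5) = (6*B_t*(B_t^2*sin(t/5) - 15*cos(t/5))/25) dt + (-18*B_t^2*cos(t/5)/5) dB_t

Itô's formula for f(t, x): d f(t, B_t) = (f_t + (1/2) f_xx) dt + f_x dB_t. Compute partials of f(t, x) = -6*x^3*cos(t/5)/5:
  f_t(t,x)  = 6*x^3*sin(t/5)/25
  f_x(t,x)  = -18*x^2*cos(t/5)/5
  f_xx(t,x) = -36*x*cos(t/5)/5
Assemble drift = f_t + (1/2) f_xx = 6*x*(x^2*sin(t/5) - 15*cos(t/5))/25 and diffusion = f_x = -18*x^2*cos(t/5)/5. Substituting x = B_t:
  d(-6*B_t^3*cos(t/5)/5) = (6*B_t*(B_t^2*sin(t/5) - 15*cos(t/5))/25) dt + (-18*B_t^2*cos(t/5)/5) dB_t.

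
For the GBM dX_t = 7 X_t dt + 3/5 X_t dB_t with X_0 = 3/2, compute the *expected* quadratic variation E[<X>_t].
E[<X>_t] = 81*exp(359*t/25)/1436 - 81/1436

<X>_t = int_0^t ((3/5) * X_s)^2 ds. Taking expectation inside the integral: E[<X>_t] = (3/5)^2 * int_0^t E[X_s^2] ds. For GBM, E[X_s^2] = x_0^2 * exp((2 mu + sigma^2) s). Integrating:
  E[<X>_t] = (3/5)^2 * (3/2)^2 * (exp((2*7 + (3/5)^2) t) - 1) / (2*7 + (3/5)^2)
           = (3/5)^2 * (3/2)^2 * (exp((359/25) t) - 1) / (359/25) = 81*exp(359*t/25)/1436 - 81/1436.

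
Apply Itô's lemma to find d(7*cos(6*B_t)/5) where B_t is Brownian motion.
d(7*cos(6*B_t)/5) = (-126*cos(6*B_t)/5) dt + (-42*sin(6*B_t)/5) dB_t

Itô's formula for f(B_t) gives d f(B_t) = f'(B_t) dB_t + (1/2) f''(B_t) dt. Compute derivatives of f(x) = 7*cos(6*x)/5:
  f'(x)  = -42*sin(6*x)/5
  f''(x) = -252*cos(6*x)/5
Substitute x = B_t and multiply the f'' term by 1/2:
  drift     = (1/2) * (-252*cos(6*x)/5) evaluated at B_t = -126*cos(6*B_t)/5
  diffusion = (-42*sin(6*x)/5) evaluated at B_t = -42*sin(6*B_t)/5
Therefore d(7*cos(6*B_t)/5) = (-126*cos(6*B_t)/5) dt + (-42*sin(6*B_t)/5) dB_t.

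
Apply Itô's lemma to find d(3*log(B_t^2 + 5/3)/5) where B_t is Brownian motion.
d(3*log(B_t^2 + 5/3)/5) = (9*(5 - 3*B_t^2)/(5*(3*B_t^2 + 5)^2)) dt + (18*B_t/(5*(3*B_t^2 + 5))) dB_t

Itô's formula for f(B_t) gives d f(B_t) = f'(B_t) dB_t + (1/2) f''(B_t) dt. Compute derivatives of f(x) = 3*log(x^2 + 5/3)/5:
  f'(x)  = 18*x/(5*(3*x^2 + 5))
  f''(x) = 18*(5 - 3*x^2)/(5*(3*x^2 + 5)^2)
Substitute x = B_t and multiply the f'' term by 1/2:
  drift     = (1/2) * (18*(5 - 3*x^2)/(5*(3*x^2 + 5)^2)) evaluated at B_t = 9*(5 - 3*B_t^2)/(5*(3*B_t^2 + 5)^2)
  diffusion = (18*x/(5*(3*x^2 + 5))) evaluated at B_t = 18*B_t/(5*(3*B_t^2 + 5))
Therefore d(3*log(B_t^2 + 5/3)/5) = (9*(5 - 3*B_t^2)/(5*(3*B_t^2 + 5)^2)) dt + (18*B_t/(5*(3*B_t^2 + 5))) dB_t.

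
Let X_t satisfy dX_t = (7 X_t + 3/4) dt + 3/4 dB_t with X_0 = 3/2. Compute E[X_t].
E[X_t] = 45*exp(7*t)/28 - 3/28

Taking expectations and using E[dB_t] = 0, the mean m(t) = E[X_t] satisfies the ODE m'(t) = a m(t) + b with m(0) = x_0. With a = 7, b = 3/4, x_0 = 3/2, the solution is
  m(t) = x_0 * exp(a t) + (b/a) * (exp(a t) - 1)
       = (3/2) * exp(7 t) + ((3/4)/7) * (exp(7 t) - 1)
       = 45*exp(7*t)/28 - 3/28.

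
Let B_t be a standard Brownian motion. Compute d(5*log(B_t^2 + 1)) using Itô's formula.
d(5*log(B_t^2 + 1)) = (5*(1 - B_t^2)/(B_t^2 + 1)^2) dt + (10*B_t/(B_t^2 + 1)) dB_t

Itô's formula for f(B_t) gives d f(B_t) = f'(B_t) dB_t + (1/2) f''(B_t) dt. Compute derivatives of f(x) = 5*log(x^2 + 1):
  f'(x)  = 10*x/(x^2 + 1)
  f''(x) = 10*(1 - x^2)/(x^2 + 1)^2
Substitute x = B_t and multiply the f'' term by 1/2:
  drift     = (1/2) * (10*(1 - x^2)/(x^2 + 1)^2) evaluated at B_t = 5*(1 - B_t^2)/(B_t^2 + 1)^2
  diffusion = (10*x/(x^2 + 1)) evaluated at B_t = 10*B_t/(B_t^2 + 1)
Therefore d(5*log(B_t^2 + 1)) = (5*(1 - B_t^2)/(B_t^2 + 1)^2) dt + (10*B_t/(B_t^2 + 1)) dB_t.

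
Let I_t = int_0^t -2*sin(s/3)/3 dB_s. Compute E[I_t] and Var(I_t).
E[I_t] = 0; Var(I_t) = 2*t/9 - sin(2*t/3)/3

The Itô integral of a deterministic integrand f(s) has mean 0 because each increment f(s) * (B_{s+ds} - B_s) has mean 0. By the Itô isometry:
  Var( int_0^t f(s) dB_s ) = E[ (int_0^t f(s) dB_s)^2 ] = int_0^t f(s)^2 ds.
Here f(s) = -2*sin(s/3)/3, so f(s)^2 = 4*sin(s/3)^2/9. Integrate:
  int_0^t (4*sin(s/3)^2/9) ds = 2*t/9 - sin(2*t/3)/3.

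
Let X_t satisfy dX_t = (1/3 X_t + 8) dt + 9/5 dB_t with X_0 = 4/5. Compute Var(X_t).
Var(X_t) = 243*exp(2*t/3)/50 - 243/50

The variance V(t) = Var(X_t) satisfies V'(t) = 2 a V(t) + c^2 with V(0) = 0 (drift coefficient is linear in X, diffusion is constant). With a = 1/3, c = 9/5, the solution is
  V(t) = (c^2 / (2 a)) * (exp(2 a t) - 1)
       = ((9/5)^2 / (2*(1/3))) * (exp((2/3) t) - 1)
       = 243*exp(2*t/3)/50 - 243/50.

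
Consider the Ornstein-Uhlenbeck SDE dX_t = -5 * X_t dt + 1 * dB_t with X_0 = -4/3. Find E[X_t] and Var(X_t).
E[X_t] = -4*exp(-5*t)/3; Var(X_t) = 1/10 - exp(-10*t)/10

The OU SDE dX = -theta X dt + sigma dB admits the integrating factor exp(theta t): d(exp(theta t) X_t) = sigma exp(theta t) dB_t. Integrating from 0 to t:
  X_t = x_0 * exp(-theta t) + sigma * int_0^t exp(-theta (t-s)) dB_s.
The Itô integral has mean 0 and (by the Itô isometry) variance sigma^2 * int_0^t exp(-2 theta (t - s)) ds = sigma^2 * (1 - exp(-2 theta t)) / (2 theta).
With theta = 5, sigma = 1, x_0 = -4/3:
  E[X_t] = -4/3 * exp(-5 t) = -4*exp(-5*t)/3
  Var(X_t) = (1)^2 * (1 - exp(-2*5 t)) / (2 * 5) = 1/10 - exp(-10*t)/10.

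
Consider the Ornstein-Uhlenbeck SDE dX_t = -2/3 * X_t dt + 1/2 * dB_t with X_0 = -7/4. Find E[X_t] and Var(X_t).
E[X_t] = -7*exp(-2*t/3)/4; Var(X_t) = 3/16 - 3*exp(-4*t/3)/16

The OU SDE dX = -theta X dt + sigma dB admits the integrating factor exp(theta t): d(exp(theta t) X_t) = sigma exp(theta t) dB_t. Integrating from 0 to t:
  X_t = x_0 * exp(-theta t) + sigma * int_0^t exp(-theta (t-s)) dB_s.
The Itô integral has mean 0 and (by the Itô isometry) variance sigma^2 * int_0^t exp(-2 theta (t - s)) ds = sigma^2 * (1 - exp(-2 theta t)) / (2 theta).
With theta = 2/3, sigma = 1/2, x_0 = -7/4:
  E[X_t] = -7/4 * exp(-2/3 t) = -7*exp(-2*t/3)/4
  Var(X_t) = (1/2)^2 * (1 - exp(-2*2/3 t)) / (2 * 2/3) = 3/16 - 3*exp(-4*t/3)/16.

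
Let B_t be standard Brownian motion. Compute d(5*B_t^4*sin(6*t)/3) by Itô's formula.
d(5*B_t^4*sin(6*t)/3) = (10*B_t^2*(B_t^2*cos(6*t) + sin(6*t))) dt + (20*B_t^3*sin(6*t)/3) dB_t

Itô's formula for f(t, x): d f(t, B_t) = (f_t + (1/2) f_xx) dt + f_x dB_t. Compute partials of f(t, x) = 5*x^4*sin(6*t)/3:
  f_t(t,x)  = 10*x^4*cos(6*t)
  f_x(t,x)  = 20*x^3*sin(6*t)/3
  f_xx(t,x) = 20*x^2*sin(6*t)
Assemble drift = f_t + (1/2) f_xx = 10*x^2*(x^2*cos(6*t) + sin(6*t)) and diffusion = f_x = 20*x^3*sin(6*t)/3. Substituting x = B_t:
  d(5*B_t^4*sin(6*t)/3) = (10*B_t^2*(B_t^2*cos(6*t) + sin(6*t))) dt + (20*B_t^3*sin(6*t)/3) dB_t.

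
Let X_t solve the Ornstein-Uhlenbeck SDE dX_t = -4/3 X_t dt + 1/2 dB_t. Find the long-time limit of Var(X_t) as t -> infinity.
lim Var(X_t) = 3/32

The OU SDE dX = -theta X dt + sigma dB admits the integrating factor exp(theta t): d(exp(theta t) X_t) = sigma exp(theta t) dB_t. Integrating from 0 to t gives X_t = x_0 * exp(-theta t) + sigma * int_0^t exp(-theta (t-s)) dB_s for any initial x_0. The Itô integral has variance (by the Itô isometry) sigma^2 * int_0^t exp(-2 theta (t - s)) ds = sigma^2 * (1 - exp(-2 theta t)) / (2 theta), independent of x_0.
With theta = 4/3, sigma = 1/2:
  Var(X_t) = (1/2)^2 * (1 - exp(-2*4/3 t)) / (2 * 4/3) = 3/32 - 3*exp(-8*t/3)/32.
As t -> infinity, exp(-2*4/3 t) -> 0, so the stationary variance is sigma^2 / (2 theta) = 3/32.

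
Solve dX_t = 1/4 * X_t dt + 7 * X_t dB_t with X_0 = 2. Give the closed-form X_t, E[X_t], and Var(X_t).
X_t = 2 * exp((-97/4) t + (7) B_t); E[X_t] = 2*exp(t/4); Var(X_t) = 4*(exp(49*t) - 1)*exp(t/2)

For GBM dX = mu X dt + sigma X dB with X_0 = x_0, apply Itô to Y = log X: dY = (mu - sigma^2/2) dt + sigma dB, so Y_t = log(x_0) + (mu - sigma^2/2) t + sigma B_t and hence X_t = x_0 * exp((mu - sigma^2/2) t + sigma B_t).
With mu = 1/4, sigma = 7, x_0 = 2, this gives:
  X_t = 2 * exp((-97/4) * t + (7) * B_t).
Since sigma*B_t ~ Normal(0, sigma^2 t), E[exp(sigma*B_t)] = exp(sigma^2 t / 2); so E[X_t] = x_0 * exp((mu - sigma^2/2) t) * exp(sigma^2 t / 2) = x_0 * exp(mu t) = 2*exp(t/4).
Var(X_t) = E[X_t^2] - (E[X_t])^2 = x_0^2 * exp(2 mu t) * (exp(sigma^2 t) - 1) = 4*(exp(49*t) - 1)*exp(t/2).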